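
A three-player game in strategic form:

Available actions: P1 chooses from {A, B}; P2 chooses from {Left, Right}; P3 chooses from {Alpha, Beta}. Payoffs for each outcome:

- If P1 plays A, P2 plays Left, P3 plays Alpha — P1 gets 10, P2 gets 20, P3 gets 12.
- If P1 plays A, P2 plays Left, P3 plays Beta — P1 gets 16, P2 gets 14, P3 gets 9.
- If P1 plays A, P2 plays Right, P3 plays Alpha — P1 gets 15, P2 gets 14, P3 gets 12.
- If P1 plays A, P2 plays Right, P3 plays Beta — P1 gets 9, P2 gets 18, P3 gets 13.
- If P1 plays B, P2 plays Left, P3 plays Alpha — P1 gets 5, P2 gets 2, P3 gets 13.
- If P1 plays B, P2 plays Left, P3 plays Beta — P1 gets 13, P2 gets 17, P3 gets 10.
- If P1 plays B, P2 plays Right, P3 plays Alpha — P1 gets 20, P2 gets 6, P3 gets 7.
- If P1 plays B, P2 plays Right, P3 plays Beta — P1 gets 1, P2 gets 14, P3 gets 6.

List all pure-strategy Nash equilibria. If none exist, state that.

(A, Left, Alpha): P1 gets 10, best alternative 5; P2 gets 20, best alternative 14; P3 gets 12, best alternative 9. No profitable deviation — NE.
(A, Left, Beta): P2 can switch to Right (14 → 18). Not NE.
(A, Right, Alpha): P1 can switch to B (15 → 20). Not NE.
(A, Right, Beta): P1 gets 9, best alternative 1; P2 gets 18, best alternative 14; P3 gets 13, best alternative 12. No profitable deviation — NE.
(B, Left, Alpha): P1 can switch to A (5 → 10). Not NE.
(B, Left, Beta): P1 can switch to A (13 → 16). Not NE.
(B, Right, Alpha): P1 gets 20, best alternative 15; P2 gets 6, best alternative 2; P3 gets 7, best alternative 6. No profitable deviation — NE.
(B, Right, Beta): P1 can switch to A (1 → 9). Not NE.

The pure Nash equilibria are (A, Left, Alpha), (A, Right, Beta), (B, Right, Alpha).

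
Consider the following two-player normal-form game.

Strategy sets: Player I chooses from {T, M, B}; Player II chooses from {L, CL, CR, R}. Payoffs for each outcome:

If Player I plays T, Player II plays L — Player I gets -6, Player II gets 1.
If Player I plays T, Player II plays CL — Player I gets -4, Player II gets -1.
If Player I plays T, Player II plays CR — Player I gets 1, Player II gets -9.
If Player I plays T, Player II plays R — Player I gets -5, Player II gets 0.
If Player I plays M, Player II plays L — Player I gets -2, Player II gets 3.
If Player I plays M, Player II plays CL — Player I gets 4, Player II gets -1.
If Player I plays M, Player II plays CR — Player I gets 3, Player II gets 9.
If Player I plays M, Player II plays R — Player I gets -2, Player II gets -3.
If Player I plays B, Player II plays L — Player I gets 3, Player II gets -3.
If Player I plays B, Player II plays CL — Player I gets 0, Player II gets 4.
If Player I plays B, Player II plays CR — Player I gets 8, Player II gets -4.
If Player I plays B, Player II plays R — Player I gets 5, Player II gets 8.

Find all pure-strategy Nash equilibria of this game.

Pure NE: (B, R)

Player I against L: payoffs -6, -2, 3 → best response B.
Player I against CL: payoffs -4, 4, 0 → best response M.
Player I against CR: payoffs 1, 3, 8 → best response B.
Player I against R: payoffs -5, -2, 5 → best response B.
Player II against T: payoffs 1, -1, -9, 0 → best response L.
Player II against M: payoffs 3, -1, 9, -3 → best response CR.
Player II against B: payoffs -3, 4, -4, 8 → best response R.
Mutual best responses: (B, R).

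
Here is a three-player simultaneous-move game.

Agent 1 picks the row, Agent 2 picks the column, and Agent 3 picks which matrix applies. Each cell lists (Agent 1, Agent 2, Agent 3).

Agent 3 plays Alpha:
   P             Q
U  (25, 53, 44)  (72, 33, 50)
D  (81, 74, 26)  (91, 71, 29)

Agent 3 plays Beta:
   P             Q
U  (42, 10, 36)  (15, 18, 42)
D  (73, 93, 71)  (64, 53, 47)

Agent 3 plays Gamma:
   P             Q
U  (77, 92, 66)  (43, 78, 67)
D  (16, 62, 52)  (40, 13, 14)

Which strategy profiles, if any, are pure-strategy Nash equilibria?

Pure-strategy Nash equilibria: (U, P, Gamma); (D, P, Beta)

For each strategy profile, look for a profitable unilateral deviation.
(U, P, Alpha): Agent 1 can switch to D (25 → 81). Not NE.
(U, P, Beta): Agent 1 can switch to D (42 → 73). Not NE.
(U, P, Gamma): Agent 1 gets 77, best alternative 16; Agent 2 gets 92, best alternative 78; Agent 3 gets 66, best alternative 44. No profitable deviation — NE.
(U, Q, Alpha): Agent 1 can switch to D (72 → 91). Not NE.
(U, Q, Beta): Agent 1 can switch to D (15 → 64). Not NE.
(U, Q, Gamma): Agent 2 can switch to P (78 → 92). Not NE.
(D, P, Alpha): Agent 3 can switch to Beta (26 → 71). Not NE.
(D, P, Beta): Agent 1 gets 73, best alternative 42; Agent 2 gets 93, best alternative 53; Agent 3 gets 71, best alternative 52. No profitable deviation — NE.
(D, P, Gamma): Agent 1 can switch to U (16 → 77). Not NE.
(D, Q, Alpha): Agent 2 can switch to P (71 → 74). Not NE.
(The remaining 2 profiles each have a profitable deviation by the same check.)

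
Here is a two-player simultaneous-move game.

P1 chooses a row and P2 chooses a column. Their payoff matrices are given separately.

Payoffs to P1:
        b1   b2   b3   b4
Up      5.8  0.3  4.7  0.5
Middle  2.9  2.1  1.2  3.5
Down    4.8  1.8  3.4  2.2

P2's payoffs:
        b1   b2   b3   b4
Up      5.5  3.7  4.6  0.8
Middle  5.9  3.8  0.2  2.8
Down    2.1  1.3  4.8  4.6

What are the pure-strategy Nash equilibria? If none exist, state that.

Pure NE: (Up, b1)

(Up, b1): P1 gets 5.8, best alternative 4.8; P2 gets 5.5, best alternative 4.6. No profitable deviation — NE.
(Up, b2): P1 can switch to Middle (0.3 → 2.1). Not NE.
(Up, b3): P2 can switch to b1 (4.6 → 5.5). Not NE.
(Up, b4): P1 can switch to Middle (0.5 → 3.5). Not NE.
(Middle, b1): P1 can switch to Up (2.9 → 5.8). Not NE.
(Middle, b2): P2 can switch to b1 (3.8 → 5.9). Not NE.
(Middle, b3): P1 can switch to Up (1.2 → 4.7). Not NE.
(Middle, b4): P2 can switch to b1 (2.8 → 5.9). Not NE.
(Down, b1): P1 can switch to Up (4.8 → 5.8). Not NE.
(Down, b2): P1 can switch to Middle (1.8 → 2.1). Not NE.
(Down, b3): P1 can switch to Up (3.4 → 4.7). Not NE.
(Down, b4): P1 can switch to Middle (2.2 → 3.5). Not NE.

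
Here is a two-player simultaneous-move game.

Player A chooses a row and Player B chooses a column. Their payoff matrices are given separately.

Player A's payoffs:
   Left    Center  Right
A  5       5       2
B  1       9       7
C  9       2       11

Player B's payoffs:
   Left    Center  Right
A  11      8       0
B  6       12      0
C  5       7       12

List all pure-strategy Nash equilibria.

The pure Nash equilibria are (B, Center); (C, Right).

Player A against Left: payoffs 5, 1, 9 → best response C.
Player A against Center: payoffs 5, 9, 2 → best response B.
Player A against Right: payoffs 2, 7, 11 → best response C.
Player B against A: payoffs 11, 8, 0 → best response Left.
Player B against B: payoffs 6, 12, 0 → best response Center.
Player B against C: payoffs 5, 7, 12 → best response Right.
Mutual best responses: (B, Center); (C, Right).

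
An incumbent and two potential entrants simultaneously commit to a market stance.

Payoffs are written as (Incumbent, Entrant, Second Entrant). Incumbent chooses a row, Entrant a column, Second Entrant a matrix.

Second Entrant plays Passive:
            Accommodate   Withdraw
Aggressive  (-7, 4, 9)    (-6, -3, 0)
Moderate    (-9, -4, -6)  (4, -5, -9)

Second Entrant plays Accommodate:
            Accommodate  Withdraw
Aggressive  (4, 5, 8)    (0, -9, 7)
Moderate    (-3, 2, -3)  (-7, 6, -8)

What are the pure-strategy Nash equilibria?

Pure NE: (Aggressive, Accommodate, Passive)

For each strategy profile, look for a profitable unilateral deviation.
(Aggressive, Accommodate, Passive): Incumbent gets -7, best alternative -9; Entrant gets 4, best alternative -3; Second Entrant gets 9, best alternative 8. No profitable deviation — NE.
(Aggressive, Accommodate, Accommodate): Second Entrant can switch to Passive (8 → 9). Not NE.
(Aggressive, Withdraw, Passive): Incumbent can switch to Moderate (-6 → 4). Not NE.
(Aggressive, Withdraw, Accommodate): Entrant can switch to Accommodate (-9 → 5). Not NE.
(Moderate, Accommodate, Passive): Incumbent can switch to Aggressive (-9 → -7). Not NE.
(Moderate, Accommodate, Accommodate): Incumbent can switch to Aggressive (-3 → 4). Not NE.
(Moderate, Withdraw, Passive): Entrant can switch to Accommodate (-5 → -4). Not NE.
(Moderate, Withdraw, Accommodate): Incumbent can switch to Aggressive (-7 → 0). Not NE.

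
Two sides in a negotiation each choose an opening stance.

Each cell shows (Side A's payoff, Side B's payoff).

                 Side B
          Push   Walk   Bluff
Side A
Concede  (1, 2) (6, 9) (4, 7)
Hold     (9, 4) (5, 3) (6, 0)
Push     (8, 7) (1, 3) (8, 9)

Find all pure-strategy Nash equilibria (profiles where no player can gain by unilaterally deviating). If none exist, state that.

(Concede, Walk); (Hold, Push); (Push, Bluff)

(Concede, Push): Side A can switch to Hold (1 → 9). Not NE.
(Concede, Walk): Side A gets 6, best alternative 5; Side B gets 9, best alternative 7. No profitable deviation — NE.
(Concede, Bluff): Side A can switch to Hold (4 → 6). Not NE.
(Hold, Push): Side A gets 9, best alternative 8; Side B gets 4, best alternative 3. No profitable deviation — NE.
(Hold, Walk): Side A can switch to Concede (5 → 6). Not NE.
(Hold, Bluff): Side A can switch to Push (6 → 8). Not NE.
(Push, Push): Side A can switch to Hold (8 → 9). Not NE.
(Push, Walk): Side A can switch to Concede (1 → 6). Not NE.
(Push, Bluff): Side A gets 8, best alternative 6; Side B gets 9, best alternative 7. No profitable deviation — NE.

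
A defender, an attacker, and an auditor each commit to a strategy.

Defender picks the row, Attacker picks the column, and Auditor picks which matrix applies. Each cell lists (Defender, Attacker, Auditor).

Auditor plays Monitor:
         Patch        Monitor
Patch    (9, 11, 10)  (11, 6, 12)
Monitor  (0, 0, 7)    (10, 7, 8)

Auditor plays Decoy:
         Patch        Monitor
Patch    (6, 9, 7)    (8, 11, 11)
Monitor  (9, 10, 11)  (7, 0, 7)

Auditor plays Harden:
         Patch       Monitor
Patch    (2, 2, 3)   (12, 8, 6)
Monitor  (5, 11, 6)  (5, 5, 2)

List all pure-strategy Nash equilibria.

(Patch, Patch, Monitor): Defender gets 9, best alternative 0; Attacker gets 11, best alternative 6; Auditor gets 10, best alternative 7. No profitable deviation — NE.
(Patch, Patch, Decoy): Defender can switch to Monitor (6 → 9). Not NE.
(Patch, Patch, Harden): Defender can switch to Monitor (2 → 5). Not NE.
(Patch, Monitor, Monitor): Attacker can switch to Patch (6 → 11). Not NE.
(Patch, Monitor, Decoy): Auditor can switch to Monitor (11 → 12). Not NE.
(Patch, Monitor, Harden): Auditor can switch to Monitor (6 → 12). Not NE.
(Monitor, Patch, Monitor): Defender can switch to Patch (0 → 9). Not NE.
(Monitor, Patch, Decoy): Defender gets 9, best alternative 6; Attacker gets 10, best alternative 0; Auditor gets 11, best alternative 7. No profitable deviation — NE.
(The remaining 4 profiles each have a profitable deviation by the same check.)

(Patch, Patch, Monitor); (Monitor, Patch, Decoy)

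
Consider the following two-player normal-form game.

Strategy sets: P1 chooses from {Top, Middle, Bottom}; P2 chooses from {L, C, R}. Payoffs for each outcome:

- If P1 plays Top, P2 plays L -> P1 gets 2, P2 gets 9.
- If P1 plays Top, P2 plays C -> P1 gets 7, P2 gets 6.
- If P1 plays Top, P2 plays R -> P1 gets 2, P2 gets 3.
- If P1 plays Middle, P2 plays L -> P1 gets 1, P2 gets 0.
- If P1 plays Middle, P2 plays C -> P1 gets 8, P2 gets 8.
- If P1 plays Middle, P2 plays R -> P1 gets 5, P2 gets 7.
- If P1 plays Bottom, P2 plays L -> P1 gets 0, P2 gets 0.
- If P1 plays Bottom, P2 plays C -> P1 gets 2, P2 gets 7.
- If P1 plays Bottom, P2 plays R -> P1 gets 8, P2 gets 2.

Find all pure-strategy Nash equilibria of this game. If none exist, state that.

The pure Nash equilibria are (Top, L), (Middle, C).

(Top, L): P1 gets 2, best alternative 1; P2 gets 9, best alternative 6. No profitable deviation — NE.
(Top, C): P1 can switch to Middle (7 → 8). Not NE.
(Top, R): P1 can switch to Middle (2 → 5). Not NE.
(Middle, L): P1 can switch to Top (1 → 2). Not NE.
(Middle, C): P1 gets 8, best alternative 7; P2 gets 8, best alternative 7. No profitable deviation — NE.
(Middle, R): P1 can switch to Bottom (5 → 8). Not NE.
(Bottom, L): P1 can switch to Top (0 → 2). Not NE.
(Bottom, C): P1 can switch to Top (2 → 7). Not NE.
(Bottom, R): P2 can switch to C (2 → 7). Not NE.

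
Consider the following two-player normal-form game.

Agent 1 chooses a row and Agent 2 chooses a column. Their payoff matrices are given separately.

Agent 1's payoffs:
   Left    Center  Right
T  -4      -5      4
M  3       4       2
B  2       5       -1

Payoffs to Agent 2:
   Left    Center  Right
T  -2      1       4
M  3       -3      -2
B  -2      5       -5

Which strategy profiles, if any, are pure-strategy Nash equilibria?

(T, Right); (M, Left); (B, Center)

For each strategy profile, look for a profitable unilateral deviation.
(T, Left): Agent 1 can switch to M (-4 → 3). Not NE.
(T, Center): Agent 1 can switch to M (-5 → 4). Not NE.
(T, Right): Agent 1 gets 4, best alternative 2; Agent 2 gets 4, best alternative 1. No profitable deviation — NE.
(M, Left): Agent 1 gets 3, best alternative 2; Agent 2 gets 3, best alternative -2. No profitable deviation — NE.
(M, Center): Agent 1 can switch to B (4 → 5). Not NE.
(M, Right): Agent 1 can switch to T (2 → 4). Not NE.
(B, Left): Agent 1 can switch to M (2 → 3). Not NE.
(B, Center): Agent 1 gets 5, best alternative 4; Agent 2 gets 5, best alternative -2. No profitable deviation — NE.
(B, Right): Agent 1 can switch to T (-1 → 4). Not NE.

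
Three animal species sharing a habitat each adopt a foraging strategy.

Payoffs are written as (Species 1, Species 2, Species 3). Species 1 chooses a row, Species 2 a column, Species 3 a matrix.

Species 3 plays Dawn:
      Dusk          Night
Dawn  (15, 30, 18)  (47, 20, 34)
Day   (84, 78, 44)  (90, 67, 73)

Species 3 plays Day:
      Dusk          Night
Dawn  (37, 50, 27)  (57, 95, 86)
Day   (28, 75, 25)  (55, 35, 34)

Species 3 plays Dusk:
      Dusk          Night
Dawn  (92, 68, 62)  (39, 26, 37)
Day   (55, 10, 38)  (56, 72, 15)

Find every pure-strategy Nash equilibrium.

(Dawn, Dusk, Dusk), (Dawn, Night, Day), (Day, Dusk, Dawn)

Check each profile: it is a Nash equilibrium iff no player can strictly gain by switching unilaterally.
(Dawn, Dusk, Dawn): Species 1 can switch to Day (15 → 84). Not NE.
(Dawn, Dusk, Day): Species 2 can switch to Night (50 → 95). Not NE.
(Dawn, Dusk, Dusk): Species 1 gets 92, best alternative 55; Species 2 gets 68, best alternative 26; Species 3 gets 62, best alternative 27. No profitable deviation — NE.
(Dawn, Night, Dawn): Species 1 can switch to Day (47 → 90). Not NE.
(Dawn, Night, Day): Species 1 gets 57, best alternative 55; Species 2 gets 95, best alternative 50; Species 3 gets 86, best alternative 37. No profitable deviation — NE.
(Dawn, Night, Dusk): Species 1 can switch to Day (39 → 56). Not NE.
(Day, Dusk, Dawn): Species 1 gets 84, best alternative 15; Species 2 gets 78, best alternative 67; Species 3 gets 44, best alternative 38. No profitable deviation — NE.
(Day, Dusk, Day): Species 1 can switch to Dawn (28 → 37). Not NE.
(Day, Dusk, Dusk): Species 1 can switch to Dawn (55 → 92). Not NE.
(The remaining 3 profiles each have a profitable deviation by the same check.)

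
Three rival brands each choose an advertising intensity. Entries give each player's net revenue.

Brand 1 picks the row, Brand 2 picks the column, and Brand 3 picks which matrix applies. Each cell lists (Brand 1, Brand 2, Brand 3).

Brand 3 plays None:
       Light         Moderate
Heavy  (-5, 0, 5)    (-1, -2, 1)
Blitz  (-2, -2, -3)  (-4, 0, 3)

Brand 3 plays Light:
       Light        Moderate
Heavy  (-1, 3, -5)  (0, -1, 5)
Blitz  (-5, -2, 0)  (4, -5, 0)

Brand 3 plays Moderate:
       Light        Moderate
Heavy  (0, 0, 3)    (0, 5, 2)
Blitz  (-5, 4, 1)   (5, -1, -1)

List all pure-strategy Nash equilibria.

There is no pure-strategy Nash equilibrium.

Mark each player's best response to every combination of opponents' strategies; a profile where every player is best-responding is a pure Nash equilibrium.
Brand 1 against (Light, None): payoffs -5, -2 → best response Blitz.
Brand 1 against (Light, Light): payoffs -1, -5 → best response Heavy.
Brand 1 against (Light, Moderate): payoffs 0, -5 → best response Heavy.
Brand 1 against (Moderate, None): payoffs -1, -4 → best response Heavy.
Brand 1 against (Moderate, Light): payoffs 0, 4 → best response Blitz.
Brand 1 against (Moderate, Moderate): payoffs 0, 5 → best response Blitz.
Brand 2 against (Heavy, None): payoffs 0, -2 → best response Light.
Brand 2 against (Heavy, Light): payoffs 3, -1 → best response Light.
Brand 2 against (Heavy, Moderate): payoffs 0, 5 → best response Moderate.
Brand 2 against (Blitz, None): payoffs -2, 0 → best response Moderate.
Brand 2 against (Blitz, Light): payoffs -2, -5 → best response Light.
Brand 2 against (Blitz, Moderate): payoffs 4, -1 → best response Light.
Brand 3 against (Heavy, Light): payoffs 5, -5, 3 → best response None.
Brand 3 against (Heavy, Moderate): payoffs 1, 5, 2 → best response Light.
Brand 3 against (Blitz, Light): payoffs -3, 0, 1 → best response Moderate.
Brand 3 against (Blitz, Moderate): payoffs 3, 0, -1 → best response None.
No profile is a mutual best response for all players.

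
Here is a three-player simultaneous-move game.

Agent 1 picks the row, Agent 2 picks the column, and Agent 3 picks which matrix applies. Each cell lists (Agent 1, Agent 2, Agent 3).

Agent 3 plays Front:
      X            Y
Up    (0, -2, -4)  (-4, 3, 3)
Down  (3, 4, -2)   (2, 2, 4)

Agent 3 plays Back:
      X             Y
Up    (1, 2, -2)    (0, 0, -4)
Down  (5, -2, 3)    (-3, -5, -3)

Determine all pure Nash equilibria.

Pure NE: (Down, X, Back)

(Up, X, Front): Agent 1 can switch to Down (0 → 3). Not NE.
(Up, X, Back): Agent 1 can switch to Down (1 → 5). Not NE.
(Up, Y, Front): Agent 1 can switch to Down (-4 → 2). Not NE.
(Up, Y, Back): Agent 2 can switch to X (0 → 2). Not NE.
(Down, X, Front): Agent 3 can switch to Back (-2 → 3). Not NE.
(Down, X, Back): Agent 1 gets 5, best alternative 1; Agent 2 gets -2, best alternative -5; Agent 3 gets 3, best alternative -2. No profitable deviation — NE.
(Down, Y, Front): Agent 2 can switch to X (2 → 4). Not NE.
(The remaining 1 profile has a profitable deviation by the same check.)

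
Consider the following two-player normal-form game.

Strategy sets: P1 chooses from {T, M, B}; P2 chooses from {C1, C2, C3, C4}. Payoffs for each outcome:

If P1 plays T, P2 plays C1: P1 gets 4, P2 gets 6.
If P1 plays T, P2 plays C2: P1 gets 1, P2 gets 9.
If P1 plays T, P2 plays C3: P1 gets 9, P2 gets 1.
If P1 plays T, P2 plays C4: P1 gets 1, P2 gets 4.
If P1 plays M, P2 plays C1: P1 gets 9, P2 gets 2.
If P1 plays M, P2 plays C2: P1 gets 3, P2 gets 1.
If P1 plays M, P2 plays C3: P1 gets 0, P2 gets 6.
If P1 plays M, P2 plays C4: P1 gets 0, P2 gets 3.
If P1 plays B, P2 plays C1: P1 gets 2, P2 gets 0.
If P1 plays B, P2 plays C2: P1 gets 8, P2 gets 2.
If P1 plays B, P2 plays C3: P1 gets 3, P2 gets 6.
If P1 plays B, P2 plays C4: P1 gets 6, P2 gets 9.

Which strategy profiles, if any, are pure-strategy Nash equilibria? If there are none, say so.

The unique pure-strategy Nash equilibrium is (B, C4).

(T, C1): P1 can switch to M (4 → 9). Not NE.
(T, C2): P1 can switch to M (1 → 3). Not NE.
(T, C3): P2 can switch to C1 (1 → 6). Not NE.
(T, C4): P1 can switch to B (1 → 6). Not NE.
(M, C1): P2 can switch to C3 (2 → 6). Not NE.
(M, C2): P1 can switch to B (3 → 8). Not NE.
(M, C3): P1 can switch to T (0 → 9). Not NE.
(M, C4): P1 can switch to T (0 → 1). Not NE.
(B, C1): P1 can switch to T (2 → 4). Not NE.
(B, C2): P2 can switch to C3 (2 → 6). Not NE.
(B, C3): P1 can switch to T (3 → 9). Not NE.
(B, C4): P1 gets 6, best alternative 1; P2 gets 9, best alternative 6. No profitable deviation — NE.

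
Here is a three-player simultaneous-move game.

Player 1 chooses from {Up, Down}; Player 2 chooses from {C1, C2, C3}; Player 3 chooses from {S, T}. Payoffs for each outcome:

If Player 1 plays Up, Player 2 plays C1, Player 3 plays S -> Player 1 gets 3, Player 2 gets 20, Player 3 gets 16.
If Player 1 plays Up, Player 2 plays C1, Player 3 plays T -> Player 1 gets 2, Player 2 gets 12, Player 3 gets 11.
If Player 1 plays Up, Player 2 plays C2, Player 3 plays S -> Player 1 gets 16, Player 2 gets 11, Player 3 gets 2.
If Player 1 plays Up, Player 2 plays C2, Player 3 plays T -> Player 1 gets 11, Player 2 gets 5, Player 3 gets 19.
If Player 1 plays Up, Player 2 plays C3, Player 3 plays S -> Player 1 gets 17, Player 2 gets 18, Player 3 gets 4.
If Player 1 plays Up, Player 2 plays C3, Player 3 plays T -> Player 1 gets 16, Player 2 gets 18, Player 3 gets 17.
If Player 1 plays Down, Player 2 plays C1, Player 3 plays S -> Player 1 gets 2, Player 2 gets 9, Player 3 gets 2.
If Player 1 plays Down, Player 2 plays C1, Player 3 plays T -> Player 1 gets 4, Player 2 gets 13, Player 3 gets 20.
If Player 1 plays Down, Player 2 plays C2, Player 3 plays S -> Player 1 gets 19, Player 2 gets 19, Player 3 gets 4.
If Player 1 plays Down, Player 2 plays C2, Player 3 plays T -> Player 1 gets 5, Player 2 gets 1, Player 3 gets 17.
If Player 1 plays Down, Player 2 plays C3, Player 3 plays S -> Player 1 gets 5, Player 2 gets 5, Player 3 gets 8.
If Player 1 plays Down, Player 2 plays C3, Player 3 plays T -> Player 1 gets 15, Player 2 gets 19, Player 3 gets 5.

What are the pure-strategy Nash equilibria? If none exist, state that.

(Up, C1, S) and (Up, C3, T)

Player 1 against (C1, S): payoffs 3, 2 → best response Up.
Player 1 against (C1, T): payoffs 2, 4 → best response Down.
Player 1 against (C2, S): payoffs 16, 19 → best response Down.
Player 1 against (C2, T): payoffs 11, 5 → best response Up.
Player 1 against (C3, S): payoffs 17, 5 → best response Up.
Player 1 against (C3, T): payoffs 16, 15 → best response Up.
Player 2 against (Up, S): payoffs 20, 11, 18 → best response C1.
Player 2 against (Up, T): payoffs 12, 5, 18 → best response C3.
Player 2 against (Down, S): payoffs 9, 19, 5 → best response C2.
Player 2 against (Down, T): payoffs 13, 1, 19 → best response C3.
Player 3 against (Up, C1): payoffs 16, 11 → best response S.
Player 3 against (Up, C2): payoffs 2, 19 → best response T.
Player 3 against (Up, C3): payoffs 4, 17 → best response T.
Player 3 against (Down, C1): payoffs 2, 20 → best response T.
Player 3 against (Down, C2): payoffs 4, 17 → best response T.
Player 3 against (Down, C3): payoffs 8, 5 → best response S.
Mutual best responses: (Up, C1, S); (Up, C3, T).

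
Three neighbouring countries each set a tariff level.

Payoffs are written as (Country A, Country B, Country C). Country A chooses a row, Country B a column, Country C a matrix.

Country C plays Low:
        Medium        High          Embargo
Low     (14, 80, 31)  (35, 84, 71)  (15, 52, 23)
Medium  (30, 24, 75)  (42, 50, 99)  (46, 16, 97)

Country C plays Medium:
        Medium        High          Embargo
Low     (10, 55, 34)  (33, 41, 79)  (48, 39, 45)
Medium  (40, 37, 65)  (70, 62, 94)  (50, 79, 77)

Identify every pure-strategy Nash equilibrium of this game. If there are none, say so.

Country A against (Medium, Low): payoffs 14, 30 → best response Medium.
Country A against (Medium, Medium): payoffs 10, 40 → best response Medium.
Country A against (High, Low): payoffs 35, 42 → best response Medium.
Country A against (High, Medium): payoffs 33, 70 → best response Medium.
Country A against (Embargo, Low): payoffs 15, 46 → best response Medium.
Country A against (Embargo, Medium): payoffs 48, 50 → best response Medium.
Country B against (Low, Low): payoffs 80, 84, 52 → best response High.
Country B against (Low, Medium): payoffs 55, 41, 39 → best response Medium.
Country B against (Medium, Low): payoffs 24, 50, 16 → best response High.
Country B against (Medium, Medium): payoffs 37, 62, 79 → best response Embargo.
Country C against (Low, Medium): payoffs 31, 34 → best response Medium.
Country C against (Low, High): payoffs 71, 79 → best response Medium.
Country C against (Low, Embargo): payoffs 23, 45 → best response Medium.
Country C against (Medium, Medium): payoffs 75, 65 → best response Low.
Country C against (Medium, High): payoffs 99, 94 → best response Low.
Country C against (Medium, Embargo): payoffs 97, 77 → best response Low.
Mutual best responses: (Medium, High, Low).

(Medium, High, Low)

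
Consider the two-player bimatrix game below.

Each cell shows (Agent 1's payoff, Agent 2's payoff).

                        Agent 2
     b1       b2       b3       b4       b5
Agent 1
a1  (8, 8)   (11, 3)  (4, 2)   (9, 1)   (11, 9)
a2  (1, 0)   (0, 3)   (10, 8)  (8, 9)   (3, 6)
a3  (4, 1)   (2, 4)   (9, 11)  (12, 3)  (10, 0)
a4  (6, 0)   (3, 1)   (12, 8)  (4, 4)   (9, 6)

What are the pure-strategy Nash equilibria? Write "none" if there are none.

Pure-strategy Nash equilibria: (a1, b5); (a4, b3)

For each player, find the best response to each opponent profile; mutual best responses are the pure NE.
Agent 1 against b1: payoffs 8, 1, 4, 6 → best response a1.
Agent 1 against b2: payoffs 11, 0, 2, 3 → best response a1.
Agent 1 against b3: payoffs 4, 10, 9, 12 → best response a4.
Agent 1 against b4: payoffs 9, 8, 12, 4 → best response a3.
Agent 1 against b5: payoffs 11, 3, 10, 9 → best response a1.
Agent 2 against a1: payoffs 8, 3, 2, 1, 9 → best response b5.
Agent 2 against a2: payoffs 0, 3, 8, 9, 6 → best response b4.
Agent 2 against a3: payoffs 1, 4, 11, 3, 0 → best response b3.
Agent 2 against a4: payoffs 0, 1, 8, 4, 6 → best response b3.
Mutual best responses: (a1, b5); (a4, b3).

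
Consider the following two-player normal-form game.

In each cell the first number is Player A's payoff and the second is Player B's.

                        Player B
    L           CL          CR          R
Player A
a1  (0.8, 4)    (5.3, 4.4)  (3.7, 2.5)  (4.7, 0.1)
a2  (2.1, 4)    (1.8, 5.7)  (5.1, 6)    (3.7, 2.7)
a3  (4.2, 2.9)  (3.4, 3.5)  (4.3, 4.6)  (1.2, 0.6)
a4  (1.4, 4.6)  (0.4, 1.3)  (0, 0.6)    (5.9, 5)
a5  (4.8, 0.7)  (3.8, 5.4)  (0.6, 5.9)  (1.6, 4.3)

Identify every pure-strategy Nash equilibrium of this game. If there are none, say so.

(a1, CL), (a2, CR), (a4, R)

For each player, find the best response to each opponent profile; mutual best responses are the pure NE.
Player A against L: payoffs 0.8, 2.1, 4.2, 1.4, 4.8 → best response a5.
Player A against CL: payoffs 5.3, 1.8, 3.4, 0.4, 3.8 → best response a1.
Player A against CR: payoffs 3.7, 5.1, 4.3, 0, 0.6 → best response a2.
Player A against R: payoffs 4.7, 3.7, 1.2, 5.9, 1.6 → best response a4.
Player B against a1: payoffs 4, 4.4, 2.5, 0.1 → best response CL.
Player B against a2: payoffs 4, 5.7, 6, 2.7 → best response CR.
Player B against a3: payoffs 2.9, 3.5, 4.6, 0.6 → best response CR.
Player B against a4: payoffs 4.6, 1.3, 0.6, 5 → best response R.
Player B against a5: payoffs 0.7, 5.4, 5.9, 4.3 → best response CR.
Mutual best responses: (a1, CL); (a2, CR); (a4, R).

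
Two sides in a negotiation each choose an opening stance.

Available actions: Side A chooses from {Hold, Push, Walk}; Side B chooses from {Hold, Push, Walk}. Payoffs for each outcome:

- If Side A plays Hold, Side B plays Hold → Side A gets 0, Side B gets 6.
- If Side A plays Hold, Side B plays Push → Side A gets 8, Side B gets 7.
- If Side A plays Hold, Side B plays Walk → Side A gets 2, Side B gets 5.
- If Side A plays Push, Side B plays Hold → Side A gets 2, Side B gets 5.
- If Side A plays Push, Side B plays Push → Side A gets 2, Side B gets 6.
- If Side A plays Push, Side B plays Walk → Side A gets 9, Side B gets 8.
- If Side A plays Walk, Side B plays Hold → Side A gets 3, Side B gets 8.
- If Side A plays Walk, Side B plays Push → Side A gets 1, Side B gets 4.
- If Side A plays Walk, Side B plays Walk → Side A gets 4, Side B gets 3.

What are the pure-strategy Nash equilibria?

Side A against Hold: payoffs 0, 2, 3 → best response Walk.
Side A against Push: payoffs 8, 2, 1 → best response Hold.
Side A against Walk: payoffs 2, 9, 4 → best response Push.
Side B against Hold: payoffs 6, 7, 5 → best response Push.
Side B against Push: payoffs 5, 6, 8 → best response Walk.
Side B against Walk: payoffs 8, 4, 3 → best response Hold.
Mutual best responses: (Hold, Push); (Push, Walk); (Walk, Hold).

(Hold, Push), (Push, Walk), (Walk, Hold)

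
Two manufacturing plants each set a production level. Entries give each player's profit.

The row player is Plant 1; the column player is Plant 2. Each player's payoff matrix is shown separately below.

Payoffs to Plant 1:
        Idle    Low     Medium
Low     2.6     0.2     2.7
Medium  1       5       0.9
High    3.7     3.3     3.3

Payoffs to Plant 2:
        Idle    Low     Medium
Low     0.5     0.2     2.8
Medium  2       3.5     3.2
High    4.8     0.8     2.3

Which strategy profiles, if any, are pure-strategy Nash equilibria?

Plant 1 against Idle: payoffs 2.6, 1, 3.7 → best response High.
Plant 1 against Low: payoffs 0.2, 5, 3.3 → best response Medium.
Plant 1 against Medium: payoffs 2.7, 0.9, 3.3 → best response High.
Plant 2 against Low: payoffs 0.5, 0.2, 2.8 → best response Medium.
Plant 2 against Medium: payoffs 2, 3.5, 3.2 → best response Low.
Plant 2 against High: payoffs 4.8, 0.8, 2.3 → best response Idle.
Mutual best responses: (Medium, Low); (High, Idle).

The pure Nash equilibria are (Medium, Low), (High, Idle).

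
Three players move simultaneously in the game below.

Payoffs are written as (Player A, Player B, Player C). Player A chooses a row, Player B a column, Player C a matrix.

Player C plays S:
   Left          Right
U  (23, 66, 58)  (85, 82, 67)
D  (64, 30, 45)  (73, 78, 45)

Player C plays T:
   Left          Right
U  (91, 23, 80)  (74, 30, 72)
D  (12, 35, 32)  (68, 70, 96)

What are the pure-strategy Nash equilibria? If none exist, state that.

(U, Right, T)

Player A against (Left, S): payoffs 23, 64 → best response D.
Player A against (Left, T): payoffs 91, 12 → best response U.
Player A against (Right, S): payoffs 85, 73 → best response U.
Player A against (Right, T): payoffs 74, 68 → best response U.
Player B against (U, S): payoffs 66, 82 → best response Right.
Player B against (U, T): payoffs 23, 30 → best response Right.
Player B against (D, S): payoffs 30, 78 → best response Right.
Player B against (D, T): payoffs 35, 70 → best response Right.
Player C against (U, Left): payoffs 58, 80 → best response T.
Player C against (U, Right): payoffs 67, 72 → best response T.
Player C against (D, Left): payoffs 45, 32 → best response S.
Player C against (D, Right): payoffs 45, 96 → best response T.
Mutual best responses: (U, Right, T).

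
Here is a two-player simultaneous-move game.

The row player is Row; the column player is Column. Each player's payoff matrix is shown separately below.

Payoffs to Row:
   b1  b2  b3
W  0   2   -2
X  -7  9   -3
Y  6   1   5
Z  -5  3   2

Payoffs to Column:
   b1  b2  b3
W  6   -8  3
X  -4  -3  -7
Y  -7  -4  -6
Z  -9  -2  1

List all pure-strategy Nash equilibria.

For each strategy profile, look for a profitable unilateral deviation.
(W, b1): Row can switch to Y (0 → 6). Not NE.
(W, b2): Row can switch to X (2 → 9). Not NE.
(W, b3): Row can switch to Y (-2 → 5). Not NE.
(X, b1): Row can switch to W (-7 → 0). Not NE.
(X, b2): Row gets 9, best alternative 3; Column gets -3, best alternative -4. No profitable deviation — NE.
(X, b3): Row can switch to W (-3 → -2). Not NE.
(Y, b1): Column can switch to b2 (-7 → -4). Not NE.
(Y, b2): Row can switch to W (1 → 2). Not NE.
(Y, b3): Column can switch to b2 (-6 → -4). Not NE.
(The remaining 3 profiles each have a profitable deviation by the same check.)

The unique pure-strategy Nash equilibrium is (X, b2).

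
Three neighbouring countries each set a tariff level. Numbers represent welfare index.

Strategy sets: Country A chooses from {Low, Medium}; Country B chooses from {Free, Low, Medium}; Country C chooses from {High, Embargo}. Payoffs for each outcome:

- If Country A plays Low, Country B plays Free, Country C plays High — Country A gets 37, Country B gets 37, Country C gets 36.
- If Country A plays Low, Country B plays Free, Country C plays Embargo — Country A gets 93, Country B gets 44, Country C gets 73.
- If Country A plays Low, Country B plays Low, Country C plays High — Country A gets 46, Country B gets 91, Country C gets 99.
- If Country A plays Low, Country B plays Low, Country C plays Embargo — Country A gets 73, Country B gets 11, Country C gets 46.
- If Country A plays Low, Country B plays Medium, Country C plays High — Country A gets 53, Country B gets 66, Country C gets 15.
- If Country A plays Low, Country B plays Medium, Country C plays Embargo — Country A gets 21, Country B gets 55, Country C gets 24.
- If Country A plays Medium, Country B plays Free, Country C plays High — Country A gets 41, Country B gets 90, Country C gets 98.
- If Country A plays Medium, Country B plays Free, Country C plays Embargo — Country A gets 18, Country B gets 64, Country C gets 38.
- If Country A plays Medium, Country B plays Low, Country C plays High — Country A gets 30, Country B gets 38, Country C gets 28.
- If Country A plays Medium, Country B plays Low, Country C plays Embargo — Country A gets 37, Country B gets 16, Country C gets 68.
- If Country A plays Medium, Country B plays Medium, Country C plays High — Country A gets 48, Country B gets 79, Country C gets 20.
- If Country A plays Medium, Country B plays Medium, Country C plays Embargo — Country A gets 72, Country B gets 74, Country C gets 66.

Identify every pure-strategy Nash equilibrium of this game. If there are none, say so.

(Low, Low, High); (Medium, Free, High); (Medium, Medium, Embargo)

(Low, Free, High): Country A can switch to Medium (37 → 41). Not NE.
(Low, Free, Embargo): Country B can switch to Medium (44 → 55). Not NE.
(Low, Low, High): Country A gets 46, best alternative 30; Country B gets 91, best alternative 66; Country C gets 99, best alternative 46. No profitable deviation — NE.
(Low, Low, Embargo): Country B can switch to Free (11 → 44). Not NE.
(Low, Medium, High): Country B can switch to Low (66 → 91). Not NE.
(Low, Medium, Embargo): Country A can switch to Medium (21 → 72). Not NE.
(Medium, Free, High): Country A gets 41, best alternative 37; Country B gets 90, best alternative 79; Country C gets 98, best alternative 38. No profitable deviation — NE.
(Medium, Free, Embargo): Country A can switch to Low (18 → 93). Not NE.
(Medium, Low, High): Country A can switch to Low (30 → 46). Not NE.
(Medium, Low, Embargo): Country A can switch to Low (37 → 73). Not NE.
(Medium, Medium, High): Country A can switch to Low (48 → 53). Not NE.
(Medium, Medium, Embargo): Country A gets 72, best alternative 21; Country B gets 74, best alternative 64; Country C gets 66, best alternative 20. No profitable deviation — NE.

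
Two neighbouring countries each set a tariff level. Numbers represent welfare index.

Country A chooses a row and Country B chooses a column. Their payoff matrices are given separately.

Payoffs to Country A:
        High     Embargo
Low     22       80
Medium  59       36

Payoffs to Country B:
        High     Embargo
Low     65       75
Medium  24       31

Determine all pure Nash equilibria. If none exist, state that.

Country A against High: payoffs 22, 59 → best response Medium.
Country A against Embargo: payoffs 80, 36 → best response Low.
Country B against Low: payoffs 65, 75 → best response Embargo.
Country B against Medium: payoffs 24, 31 → best response Embargo.
Mutual best responses: (Low, Embargo).

(Low, Embargo)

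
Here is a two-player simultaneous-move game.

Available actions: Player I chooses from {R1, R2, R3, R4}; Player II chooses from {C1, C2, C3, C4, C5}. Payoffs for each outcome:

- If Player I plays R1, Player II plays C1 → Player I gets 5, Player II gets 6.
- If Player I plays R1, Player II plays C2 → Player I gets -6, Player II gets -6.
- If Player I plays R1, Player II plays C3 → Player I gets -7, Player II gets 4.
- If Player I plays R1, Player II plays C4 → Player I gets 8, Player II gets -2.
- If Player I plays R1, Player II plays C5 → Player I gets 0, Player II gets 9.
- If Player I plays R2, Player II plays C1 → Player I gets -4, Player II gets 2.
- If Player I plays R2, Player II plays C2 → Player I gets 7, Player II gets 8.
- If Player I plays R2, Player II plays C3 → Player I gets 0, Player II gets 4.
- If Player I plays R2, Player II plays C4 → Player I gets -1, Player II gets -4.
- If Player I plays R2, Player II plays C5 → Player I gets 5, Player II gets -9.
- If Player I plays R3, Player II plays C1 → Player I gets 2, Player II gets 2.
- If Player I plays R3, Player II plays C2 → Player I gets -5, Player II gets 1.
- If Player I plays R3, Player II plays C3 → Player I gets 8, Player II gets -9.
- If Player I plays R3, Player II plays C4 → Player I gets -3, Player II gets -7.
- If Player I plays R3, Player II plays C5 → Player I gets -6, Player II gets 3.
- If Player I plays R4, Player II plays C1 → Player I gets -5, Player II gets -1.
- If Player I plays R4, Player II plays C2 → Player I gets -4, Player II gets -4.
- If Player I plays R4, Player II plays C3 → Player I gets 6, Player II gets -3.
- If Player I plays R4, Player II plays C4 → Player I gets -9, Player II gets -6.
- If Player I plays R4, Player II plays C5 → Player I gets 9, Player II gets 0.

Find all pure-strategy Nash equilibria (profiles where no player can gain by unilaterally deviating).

Pure-strategy Nash equilibria: (R2, C2), (R4, C5)

Player I against C1: payoffs 5, -4, 2, -5 → best response R1.
Player I against C2: payoffs -6, 7, -5, -4 → best response R2.
Player I against C3: payoffs -7, 0, 8, 6 → best response R3.
Player I against C4: payoffs 8, -1, -3, -9 → best response R1.
Player I against C5: payoffs 0, 5, -6, 9 → best response R4.
Player II against R1: payoffs 6, -6, 4, -2, 9 → best response C5.
Player II against R2: payoffs 2, 8, 4, -4, -9 → best response C2.
Player II against R3: payoffs 2, 1, -9, -7, 3 → best response C5.
Player II against R4: payoffs -1, -4, -3, -6, 0 → best response C5.
Mutual best responses: (R2, C2); (R4, C5).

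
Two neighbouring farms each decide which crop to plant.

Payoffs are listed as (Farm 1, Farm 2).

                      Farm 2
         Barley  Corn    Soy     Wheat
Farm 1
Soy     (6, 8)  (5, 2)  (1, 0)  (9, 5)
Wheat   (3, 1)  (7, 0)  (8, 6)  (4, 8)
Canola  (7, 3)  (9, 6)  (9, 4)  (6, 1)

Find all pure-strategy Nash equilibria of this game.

Pure NE: (Canola, Corn)

Mark each player's best response to every combination of opponents' strategies; a profile where every player is best-responding is a pure Nash equilibrium.
Farm 1 against Barley: payoffs 6, 3, 7 → best response Canola.
Farm 1 against Corn: payoffs 5, 7, 9 → best response Canola.
Farm 1 against Soy: payoffs 1, 8, 9 → best response Canola.
Farm 1 against Wheat: payoffs 9, 4, 6 → best response Soy.
Farm 2 against Soy: payoffs 8, 2, 0, 5 → best response Barley.
Farm 2 against Wheat: payoffs 1, 0, 6, 8 → best response Wheat.
Farm 2 against Canola: payoffs 3, 6, 4, 1 → best response Corn.
Mutual best responses: (Canola, Corn).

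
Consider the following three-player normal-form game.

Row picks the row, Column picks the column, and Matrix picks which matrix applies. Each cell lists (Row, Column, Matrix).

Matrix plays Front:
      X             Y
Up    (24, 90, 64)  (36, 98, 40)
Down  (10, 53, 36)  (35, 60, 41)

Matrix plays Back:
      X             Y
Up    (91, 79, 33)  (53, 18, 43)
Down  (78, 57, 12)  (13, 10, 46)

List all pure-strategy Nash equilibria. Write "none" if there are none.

none

Check each profile: it is a Nash equilibrium iff no player can strictly gain by switching unilaterally.
(Up, X, Front): Column can switch to Y (90 → 98). Not NE.
(Up, X, Back): Matrix can switch to Front (33 → 64). Not NE.
(Up, Y, Front): Matrix can switch to Back (40 → 43). Not NE.
(Up, Y, Back): Column can switch to X (18 → 79). Not NE.
(Down, X, Front): Row can switch to Up (10 → 24). Not NE.
(Down, X, Back): Row can switch to Up (78 → 91). Not NE.
(Down, Y, Front): Row can switch to Up (35 → 36). Not NE.
(Down, Y, Back): Row can switch to Up (13 → 53). Not NE.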